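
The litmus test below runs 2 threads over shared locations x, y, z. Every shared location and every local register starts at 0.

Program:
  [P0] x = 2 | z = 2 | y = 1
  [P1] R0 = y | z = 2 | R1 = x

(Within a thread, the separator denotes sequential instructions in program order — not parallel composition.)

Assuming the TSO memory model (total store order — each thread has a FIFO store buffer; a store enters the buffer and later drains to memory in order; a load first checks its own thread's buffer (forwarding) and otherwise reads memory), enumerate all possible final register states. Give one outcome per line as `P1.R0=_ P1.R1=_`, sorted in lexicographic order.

P1.R0=0 P1.R1=0
P1.R0=0 P1.R1=2
P1.R0=1 P1.R1=2

outcome vector order: (P1.R0,P1.R1)
|TSO outcomes| = 3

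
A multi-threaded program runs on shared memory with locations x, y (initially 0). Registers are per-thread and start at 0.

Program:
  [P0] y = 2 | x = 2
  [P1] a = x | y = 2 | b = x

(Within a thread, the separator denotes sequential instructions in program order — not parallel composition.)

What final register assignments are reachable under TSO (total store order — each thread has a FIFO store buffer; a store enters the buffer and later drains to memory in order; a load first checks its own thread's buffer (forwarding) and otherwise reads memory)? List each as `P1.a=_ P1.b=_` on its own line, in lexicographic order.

P1.a=0 P1.b=0
P1.a=0 P1.b=2
P1.a=2 P1.b=2

outcome vector order: (P1.a,P1.b)
|TSO outcomes| = 3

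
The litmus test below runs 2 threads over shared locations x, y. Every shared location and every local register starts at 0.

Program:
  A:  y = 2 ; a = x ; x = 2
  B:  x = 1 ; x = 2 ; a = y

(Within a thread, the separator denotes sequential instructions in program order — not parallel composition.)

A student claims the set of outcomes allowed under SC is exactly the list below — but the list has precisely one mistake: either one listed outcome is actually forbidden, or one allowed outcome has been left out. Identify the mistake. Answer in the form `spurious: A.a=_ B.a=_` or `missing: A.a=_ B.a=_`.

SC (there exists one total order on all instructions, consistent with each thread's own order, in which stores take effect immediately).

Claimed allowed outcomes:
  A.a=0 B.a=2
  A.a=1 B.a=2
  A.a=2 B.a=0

outcome vector order: (A.a,B.a)
SC: 4 outcomes — {<0 2>; <1 2>; <2 0>; <2 2>}
SC∖claimed = {<2 2>}

missing: A.a=2 B.a=2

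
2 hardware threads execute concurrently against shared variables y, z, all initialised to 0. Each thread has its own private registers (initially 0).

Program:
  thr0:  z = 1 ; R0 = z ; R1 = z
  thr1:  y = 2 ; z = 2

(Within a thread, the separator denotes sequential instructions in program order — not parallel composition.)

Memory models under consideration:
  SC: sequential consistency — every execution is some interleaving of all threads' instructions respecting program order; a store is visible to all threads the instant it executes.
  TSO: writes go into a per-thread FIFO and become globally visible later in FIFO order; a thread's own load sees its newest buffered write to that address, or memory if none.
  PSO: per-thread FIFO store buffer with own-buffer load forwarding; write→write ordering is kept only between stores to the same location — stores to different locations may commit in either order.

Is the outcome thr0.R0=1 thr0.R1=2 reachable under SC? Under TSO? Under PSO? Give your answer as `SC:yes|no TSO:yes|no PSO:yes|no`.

outcome vector order: (thr0.R0,thr0.R1)
SC (3): 11, 12, 22
TSO (3): 11, 12, 22
PSO (3): 11, 12, 22
target 12 ∈ {SC,TSO,PSO}

SC:yes TSO:yes PSO:yes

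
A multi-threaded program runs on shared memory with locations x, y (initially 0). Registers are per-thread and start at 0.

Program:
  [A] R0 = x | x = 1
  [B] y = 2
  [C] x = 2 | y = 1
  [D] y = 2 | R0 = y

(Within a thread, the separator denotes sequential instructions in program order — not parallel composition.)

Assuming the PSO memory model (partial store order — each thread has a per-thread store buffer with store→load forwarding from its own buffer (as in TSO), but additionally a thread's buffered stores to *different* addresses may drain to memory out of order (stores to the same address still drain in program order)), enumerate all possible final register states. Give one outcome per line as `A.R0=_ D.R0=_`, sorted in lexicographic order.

outcome vector order: (A.R0,D.R0)
|PSO outcomes| = 4

A.R0=0 D.R0=1
A.R0=0 D.R0=2
A.R0=2 D.R0=1
A.R0=2 D.R0=2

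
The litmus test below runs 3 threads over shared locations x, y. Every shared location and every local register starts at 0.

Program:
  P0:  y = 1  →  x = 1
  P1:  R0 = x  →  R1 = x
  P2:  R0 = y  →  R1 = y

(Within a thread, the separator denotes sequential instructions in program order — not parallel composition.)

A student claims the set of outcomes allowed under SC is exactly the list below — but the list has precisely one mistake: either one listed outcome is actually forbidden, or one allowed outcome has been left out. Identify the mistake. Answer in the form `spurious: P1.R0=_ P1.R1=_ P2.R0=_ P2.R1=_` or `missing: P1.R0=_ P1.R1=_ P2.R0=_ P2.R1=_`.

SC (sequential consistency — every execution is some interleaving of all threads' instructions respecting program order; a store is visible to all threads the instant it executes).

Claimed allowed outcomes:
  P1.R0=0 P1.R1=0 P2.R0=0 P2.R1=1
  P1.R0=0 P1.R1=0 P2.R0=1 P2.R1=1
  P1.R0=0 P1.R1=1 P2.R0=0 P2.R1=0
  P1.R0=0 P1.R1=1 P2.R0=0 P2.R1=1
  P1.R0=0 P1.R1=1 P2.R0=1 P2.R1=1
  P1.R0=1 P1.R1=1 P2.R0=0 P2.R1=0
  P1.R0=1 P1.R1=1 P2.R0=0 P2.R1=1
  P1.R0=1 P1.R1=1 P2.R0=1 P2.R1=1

outcome vector order: (P1.R0,P1.R1,P2.R0,P2.R1)
under SC → 0/0/0/0, 0/0/0/1, 0/0/1/1, 0/1/0/0, 0/1/0/1, 0/1/1/1, 1/1/0/0, 1/1/0/1, 1/1/1/1
SC∖claimed = {0/0/0/0}

missing: P1.R0=0 P1.R1=0 P2.R0=0 P2.R1=0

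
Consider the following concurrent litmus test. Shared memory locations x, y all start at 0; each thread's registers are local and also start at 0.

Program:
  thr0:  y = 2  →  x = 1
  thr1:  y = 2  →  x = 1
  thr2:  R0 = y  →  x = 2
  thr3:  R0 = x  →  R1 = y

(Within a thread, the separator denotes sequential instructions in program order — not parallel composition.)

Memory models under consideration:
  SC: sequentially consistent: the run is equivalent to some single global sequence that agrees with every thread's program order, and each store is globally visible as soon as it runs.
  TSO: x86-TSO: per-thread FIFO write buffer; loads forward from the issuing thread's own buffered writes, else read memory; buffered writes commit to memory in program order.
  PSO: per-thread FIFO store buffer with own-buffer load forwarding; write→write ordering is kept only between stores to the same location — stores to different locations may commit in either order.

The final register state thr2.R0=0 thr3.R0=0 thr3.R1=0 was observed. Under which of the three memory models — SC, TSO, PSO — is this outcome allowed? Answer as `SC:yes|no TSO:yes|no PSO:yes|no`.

SC:yes TSO:yes PSO:yes

outcome vector order: (thr2.R0,thr3.R0,thr3.R1)
[SC] allowed = {000, 002, 012, 020, 022, 200, 202, 212, 222}
[TSO] allowed = {000, 002, 012, 020, 022, 200, 202, 212, 222}
[PSO] allowed = {000, 002, 010, 012, 020, 022, 200, 202, 210, 212, 222}
target 000 ∈ {SC,TSO,PSO}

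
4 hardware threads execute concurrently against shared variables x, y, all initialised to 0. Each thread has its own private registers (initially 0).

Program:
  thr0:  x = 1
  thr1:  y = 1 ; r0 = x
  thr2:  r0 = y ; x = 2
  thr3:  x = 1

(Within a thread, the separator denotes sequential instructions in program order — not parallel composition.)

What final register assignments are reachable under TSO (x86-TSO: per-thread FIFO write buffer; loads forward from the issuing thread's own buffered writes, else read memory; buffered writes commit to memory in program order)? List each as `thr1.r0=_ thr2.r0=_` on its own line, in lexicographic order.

outcome vector order: (thr1.r0,thr2.r0)
|TSO outcomes| = 6

thr1.r0=0 thr2.r0=0
thr1.r0=0 thr2.r0=1
thr1.r0=1 thr2.r0=0
thr1.r0=1 thr2.r0=1
thr1.r0=2 thr2.r0=0
thr1.r0=2 thr2.r0=1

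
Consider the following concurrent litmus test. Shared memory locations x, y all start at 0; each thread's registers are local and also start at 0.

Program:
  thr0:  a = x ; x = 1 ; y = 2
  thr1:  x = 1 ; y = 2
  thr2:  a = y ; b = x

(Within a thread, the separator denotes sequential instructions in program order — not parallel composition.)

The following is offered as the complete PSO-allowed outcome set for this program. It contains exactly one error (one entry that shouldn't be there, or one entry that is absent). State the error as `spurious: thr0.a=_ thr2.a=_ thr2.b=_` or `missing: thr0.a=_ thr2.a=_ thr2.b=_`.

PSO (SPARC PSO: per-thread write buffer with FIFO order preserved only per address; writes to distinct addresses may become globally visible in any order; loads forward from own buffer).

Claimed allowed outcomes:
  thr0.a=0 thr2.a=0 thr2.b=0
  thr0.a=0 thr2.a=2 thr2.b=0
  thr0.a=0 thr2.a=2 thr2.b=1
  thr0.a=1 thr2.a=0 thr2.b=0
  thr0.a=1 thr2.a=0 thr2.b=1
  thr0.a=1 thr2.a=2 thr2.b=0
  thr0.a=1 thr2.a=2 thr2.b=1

outcome vector order: (thr0.a,thr2.a,thr2.b)
PSO (8): <0 0 0>, <0 0 1>, <0 2 0>, <0 2 1>, <1 0 0>, <1 0 1>, <1 2 0>, <1 2 1>
PSO∖claimed = {<0 0 1>}

missing: thr0.a=0 thr2.a=0 thr2.b=1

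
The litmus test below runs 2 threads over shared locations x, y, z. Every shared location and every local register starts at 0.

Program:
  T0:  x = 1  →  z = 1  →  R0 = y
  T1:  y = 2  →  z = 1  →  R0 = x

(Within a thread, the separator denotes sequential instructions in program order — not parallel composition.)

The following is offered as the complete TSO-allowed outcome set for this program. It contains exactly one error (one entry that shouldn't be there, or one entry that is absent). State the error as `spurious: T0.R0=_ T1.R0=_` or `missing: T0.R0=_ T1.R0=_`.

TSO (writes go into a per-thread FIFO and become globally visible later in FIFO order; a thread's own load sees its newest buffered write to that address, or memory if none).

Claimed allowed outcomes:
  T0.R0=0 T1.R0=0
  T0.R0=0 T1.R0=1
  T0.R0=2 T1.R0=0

outcome vector order: (T0.R0,T1.R0)
TSO (4): 00; 01; 20; 21
TSO∖claimed = {21}

missing: T0.R0=2 T1.R0=1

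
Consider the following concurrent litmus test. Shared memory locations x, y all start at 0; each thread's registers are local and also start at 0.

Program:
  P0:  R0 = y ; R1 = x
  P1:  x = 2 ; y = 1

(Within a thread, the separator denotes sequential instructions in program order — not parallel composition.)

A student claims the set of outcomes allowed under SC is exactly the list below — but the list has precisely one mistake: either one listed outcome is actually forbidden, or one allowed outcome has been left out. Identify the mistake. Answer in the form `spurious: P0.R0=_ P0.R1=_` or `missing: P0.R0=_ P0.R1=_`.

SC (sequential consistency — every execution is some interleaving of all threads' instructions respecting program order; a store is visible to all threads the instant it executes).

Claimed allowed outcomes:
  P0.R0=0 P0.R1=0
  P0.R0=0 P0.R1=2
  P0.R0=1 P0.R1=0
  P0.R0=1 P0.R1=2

outcome vector order: (P0.R0,P0.R1)
under SC → 00, 02, 12
claimed∖SC = {10}

spurious: P0.R0=1 P0.R1=0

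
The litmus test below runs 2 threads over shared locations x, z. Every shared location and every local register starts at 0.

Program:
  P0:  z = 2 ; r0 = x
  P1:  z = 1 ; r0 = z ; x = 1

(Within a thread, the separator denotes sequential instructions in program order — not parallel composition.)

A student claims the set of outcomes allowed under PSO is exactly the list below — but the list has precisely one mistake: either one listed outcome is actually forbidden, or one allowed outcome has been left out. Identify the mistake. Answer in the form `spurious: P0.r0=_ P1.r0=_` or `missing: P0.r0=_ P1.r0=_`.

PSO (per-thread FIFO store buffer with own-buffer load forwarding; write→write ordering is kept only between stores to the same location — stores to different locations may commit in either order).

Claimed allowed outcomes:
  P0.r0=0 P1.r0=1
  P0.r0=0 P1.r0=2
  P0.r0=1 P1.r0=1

missing: P0.r0=1 P1.r0=2

outcome vector order: (P0.r0,P1.r0)
PSO (4): <0 1>, <0 2>, <1 1>, <1 2>
PSO∖claimed = {<1 2>}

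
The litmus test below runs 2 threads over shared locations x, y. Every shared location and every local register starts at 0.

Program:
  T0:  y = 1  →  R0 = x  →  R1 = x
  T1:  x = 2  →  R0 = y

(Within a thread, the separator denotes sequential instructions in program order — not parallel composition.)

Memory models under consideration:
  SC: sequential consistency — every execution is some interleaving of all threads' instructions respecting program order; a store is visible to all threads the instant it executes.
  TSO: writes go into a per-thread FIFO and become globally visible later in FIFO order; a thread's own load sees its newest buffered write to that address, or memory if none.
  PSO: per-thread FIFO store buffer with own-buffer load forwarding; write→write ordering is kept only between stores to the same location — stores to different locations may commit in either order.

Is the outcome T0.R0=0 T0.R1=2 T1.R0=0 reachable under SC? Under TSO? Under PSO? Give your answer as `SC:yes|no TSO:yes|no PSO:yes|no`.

SC:no TSO:yes PSO:yes

outcome vector order: (T0.R0,T0.R1,T1.R0)
under SC → 0/0/1, 0/2/1, 2/2/0, 2/2/1
under TSO → 0/0/0, 0/0/1, 0/2/0, 0/2/1, 2/2/0, 2/2/1
under PSO → 0/0/0, 0/0/1, 0/2/0, 0/2/1, 2/2/0, 2/2/1
target 0/2/0 ∈ {TSO,PSO}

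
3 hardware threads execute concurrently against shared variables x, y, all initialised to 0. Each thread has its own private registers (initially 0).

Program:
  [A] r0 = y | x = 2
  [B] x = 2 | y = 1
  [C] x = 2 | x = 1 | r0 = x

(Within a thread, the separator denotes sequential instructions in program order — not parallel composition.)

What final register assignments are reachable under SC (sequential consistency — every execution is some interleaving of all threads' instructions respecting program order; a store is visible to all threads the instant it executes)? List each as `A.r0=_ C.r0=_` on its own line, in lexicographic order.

outcome vector order: (A.r0,C.r0)
|SC outcomes| = 4

A.r0=0 C.r0=1
A.r0=0 C.r0=2
A.r0=1 C.r0=1
A.r0=1 C.r0=2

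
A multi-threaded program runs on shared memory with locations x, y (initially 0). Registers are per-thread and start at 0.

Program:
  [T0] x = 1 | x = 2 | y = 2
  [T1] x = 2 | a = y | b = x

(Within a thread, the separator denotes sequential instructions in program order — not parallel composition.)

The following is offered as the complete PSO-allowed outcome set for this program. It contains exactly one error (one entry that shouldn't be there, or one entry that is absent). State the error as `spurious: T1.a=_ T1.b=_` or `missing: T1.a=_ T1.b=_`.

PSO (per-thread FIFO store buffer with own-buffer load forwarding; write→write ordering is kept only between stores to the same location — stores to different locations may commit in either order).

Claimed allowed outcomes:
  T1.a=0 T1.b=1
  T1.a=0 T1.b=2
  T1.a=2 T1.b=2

missing: T1.a=2 T1.b=1

outcome vector order: (T1.a,T1.b)
PSO (4): <0 1> <0 2> <2 1> <2 2>
PSO∖claimed = {<2 1>}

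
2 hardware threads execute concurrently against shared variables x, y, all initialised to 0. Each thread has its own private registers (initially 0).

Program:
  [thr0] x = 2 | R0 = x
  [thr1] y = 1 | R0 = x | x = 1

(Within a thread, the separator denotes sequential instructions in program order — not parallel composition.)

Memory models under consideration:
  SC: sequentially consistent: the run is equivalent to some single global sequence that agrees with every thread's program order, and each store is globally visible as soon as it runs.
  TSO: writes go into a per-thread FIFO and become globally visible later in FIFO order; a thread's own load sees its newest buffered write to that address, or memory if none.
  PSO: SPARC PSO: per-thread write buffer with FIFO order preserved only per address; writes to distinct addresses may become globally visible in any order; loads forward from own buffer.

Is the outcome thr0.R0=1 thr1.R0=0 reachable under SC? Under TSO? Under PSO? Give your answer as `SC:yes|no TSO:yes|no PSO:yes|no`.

outcome vector order: (thr0.R0,thr1.R0)
[SC] allowed = {1/0 1/2 2/0 2/2}
[TSO] allowed = {1/0 1/2 2/0 2/2}
[PSO] allowed = {1/0 1/2 2/0 2/2}
target 1/0 ∈ {SC,TSO,PSO}

SC:yes TSO:yes PSO:yes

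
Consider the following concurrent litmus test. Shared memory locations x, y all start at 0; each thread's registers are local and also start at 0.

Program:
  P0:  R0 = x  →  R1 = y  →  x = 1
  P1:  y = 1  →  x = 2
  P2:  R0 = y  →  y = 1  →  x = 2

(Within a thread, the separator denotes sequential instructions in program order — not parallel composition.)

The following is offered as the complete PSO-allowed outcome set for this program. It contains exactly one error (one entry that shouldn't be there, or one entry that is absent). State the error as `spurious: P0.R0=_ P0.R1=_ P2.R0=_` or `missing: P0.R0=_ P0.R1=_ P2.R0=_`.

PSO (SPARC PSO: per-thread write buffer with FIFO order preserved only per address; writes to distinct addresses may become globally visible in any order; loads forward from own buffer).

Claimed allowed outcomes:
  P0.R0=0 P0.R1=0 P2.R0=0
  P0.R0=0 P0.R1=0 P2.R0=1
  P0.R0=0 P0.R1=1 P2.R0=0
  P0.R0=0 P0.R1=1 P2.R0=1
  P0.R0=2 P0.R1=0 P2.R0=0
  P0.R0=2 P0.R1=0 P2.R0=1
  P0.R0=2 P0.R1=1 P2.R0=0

missing: P0.R0=2 P0.R1=1 P2.R0=1

outcome vector order: (P0.R0,P0.R1,P2.R0)
under PSO → <0 0 0>; <0 0 1>; <0 1 0>; <0 1 1>; <2 0 0>; <2 0 1>; <2 1 0>; <2 1 1>
PSO∖claimed = {<2 1 1>}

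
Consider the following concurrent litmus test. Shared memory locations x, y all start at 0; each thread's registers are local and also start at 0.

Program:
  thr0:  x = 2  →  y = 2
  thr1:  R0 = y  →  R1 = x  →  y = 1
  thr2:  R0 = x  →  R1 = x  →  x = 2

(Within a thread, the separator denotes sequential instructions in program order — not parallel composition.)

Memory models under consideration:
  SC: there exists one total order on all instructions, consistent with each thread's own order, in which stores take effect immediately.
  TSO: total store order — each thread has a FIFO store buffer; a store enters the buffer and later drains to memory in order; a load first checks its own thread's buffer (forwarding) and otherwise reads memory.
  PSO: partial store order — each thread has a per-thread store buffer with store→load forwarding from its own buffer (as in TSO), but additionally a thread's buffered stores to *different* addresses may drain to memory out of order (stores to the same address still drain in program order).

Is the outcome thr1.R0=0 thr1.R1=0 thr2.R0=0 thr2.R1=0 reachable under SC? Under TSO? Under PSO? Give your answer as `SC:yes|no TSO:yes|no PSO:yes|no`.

outcome vector order: (thr1.R0,thr1.R1,thr2.R0,thr2.R1)
under SC → 0/0/0/0 0/0/0/2 0/0/2/2 0/2/0/0 0/2/0/2 0/2/2/2 2/2/0/0 2/2/0/2 2/2/2/2
under TSO → 0/0/0/0 0/0/0/2 0/0/2/2 0/2/0/0 0/2/0/2 0/2/2/2 2/2/0/0 2/2/0/2 2/2/2/2
under PSO → 0/0/0/0 0/0/0/2 0/0/2/2 0/2/0/0 0/2/0/2 0/2/2/2 2/0/0/0 2/0/0/2 2/0/2/2 2/2/0/0 2/2/0/2 2/2/2/2
target 0/0/0/0 ∈ {SC,TSO,PSO}

SC:yes TSO:yes PSO:yes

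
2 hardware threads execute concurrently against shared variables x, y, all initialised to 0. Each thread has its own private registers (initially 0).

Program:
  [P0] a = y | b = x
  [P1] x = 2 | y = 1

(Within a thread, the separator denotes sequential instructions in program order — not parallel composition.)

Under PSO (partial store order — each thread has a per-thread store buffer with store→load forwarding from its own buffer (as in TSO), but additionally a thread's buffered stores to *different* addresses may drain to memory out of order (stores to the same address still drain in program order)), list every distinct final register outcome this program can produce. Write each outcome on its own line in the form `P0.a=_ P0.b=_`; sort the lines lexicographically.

P0.a=0 P0.b=0
P0.a=0 P0.b=2
P0.a=1 P0.b=0
P0.a=1 P0.b=2

outcome vector order: (P0.a,P0.b)
|PSO outcomes| = 4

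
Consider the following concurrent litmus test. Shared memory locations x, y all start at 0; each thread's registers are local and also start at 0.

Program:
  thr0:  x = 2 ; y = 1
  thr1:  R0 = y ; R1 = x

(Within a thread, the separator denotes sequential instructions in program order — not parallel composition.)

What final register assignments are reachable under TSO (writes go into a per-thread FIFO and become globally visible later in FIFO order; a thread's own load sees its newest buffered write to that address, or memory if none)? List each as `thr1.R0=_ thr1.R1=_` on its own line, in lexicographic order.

thr1.R0=0 thr1.R1=0
thr1.R0=0 thr1.R1=2
thr1.R0=1 thr1.R1=2

outcome vector order: (thr1.R0,thr1.R1)
|TSO outcomes| = 3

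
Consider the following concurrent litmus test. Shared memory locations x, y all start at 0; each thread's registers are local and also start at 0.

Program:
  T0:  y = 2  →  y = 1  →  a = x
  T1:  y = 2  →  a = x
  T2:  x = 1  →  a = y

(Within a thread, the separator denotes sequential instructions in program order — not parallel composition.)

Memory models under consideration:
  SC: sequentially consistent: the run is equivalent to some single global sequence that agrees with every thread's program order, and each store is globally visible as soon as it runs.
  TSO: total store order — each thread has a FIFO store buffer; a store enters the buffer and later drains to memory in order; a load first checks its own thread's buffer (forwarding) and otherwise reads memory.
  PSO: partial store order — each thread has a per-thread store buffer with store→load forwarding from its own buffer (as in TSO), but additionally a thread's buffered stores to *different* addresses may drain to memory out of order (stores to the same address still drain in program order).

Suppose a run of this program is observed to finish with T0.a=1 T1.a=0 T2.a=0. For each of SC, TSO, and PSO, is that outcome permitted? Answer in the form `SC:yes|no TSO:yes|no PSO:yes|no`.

SC:no TSO:yes PSO:yes

outcome vector order: (T0.a,T1.a,T2.a)
[SC] allowed = {001; 002; 011; 012; 101; 102; 110; 111; 112}
[TSO] allowed = {000; 001; 002; 010; 011; 012; 100; 101; 102; 110; 111; 112}
[PSO] allowed = {000; 001; 002; 010; 011; 012; 100; 101; 102; 110; 111; 112}
target 100 ∈ {TSO,PSO}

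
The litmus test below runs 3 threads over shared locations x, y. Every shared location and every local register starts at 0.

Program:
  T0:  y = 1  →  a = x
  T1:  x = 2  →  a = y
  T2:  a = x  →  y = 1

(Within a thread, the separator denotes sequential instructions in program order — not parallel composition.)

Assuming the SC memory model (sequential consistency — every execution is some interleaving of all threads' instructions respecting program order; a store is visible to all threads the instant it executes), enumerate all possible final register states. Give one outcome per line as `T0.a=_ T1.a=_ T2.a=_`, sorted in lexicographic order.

T0.a=0 T1.a=1 T2.a=0
T0.a=0 T1.a=1 T2.a=2
T0.a=2 T1.a=0 T2.a=0
T0.a=2 T1.a=0 T2.a=2
T0.a=2 T1.a=1 T2.a=0
T0.a=2 T1.a=1 T2.a=2

outcome vector order: (T0.a,T1.a,T2.a)
|SC outcomes| = 6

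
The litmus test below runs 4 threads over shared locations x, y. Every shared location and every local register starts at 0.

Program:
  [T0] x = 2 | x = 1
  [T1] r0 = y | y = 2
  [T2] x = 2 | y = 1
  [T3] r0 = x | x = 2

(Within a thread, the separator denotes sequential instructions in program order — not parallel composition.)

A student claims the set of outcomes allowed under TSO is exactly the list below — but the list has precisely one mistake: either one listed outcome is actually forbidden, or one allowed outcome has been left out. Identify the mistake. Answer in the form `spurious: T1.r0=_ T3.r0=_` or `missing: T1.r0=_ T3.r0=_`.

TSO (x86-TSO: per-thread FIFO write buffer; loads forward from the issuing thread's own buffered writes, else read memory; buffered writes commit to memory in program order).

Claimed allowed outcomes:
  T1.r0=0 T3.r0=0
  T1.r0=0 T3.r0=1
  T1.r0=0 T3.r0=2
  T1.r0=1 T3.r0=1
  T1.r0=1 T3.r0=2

missing: T1.r0=1 T3.r0=0

outcome vector order: (T1.r0,T3.r0)
[TSO] allowed = {0/0; 0/1; 0/2; 1/0; 1/1; 1/2}
TSO∖claimed = {1/0}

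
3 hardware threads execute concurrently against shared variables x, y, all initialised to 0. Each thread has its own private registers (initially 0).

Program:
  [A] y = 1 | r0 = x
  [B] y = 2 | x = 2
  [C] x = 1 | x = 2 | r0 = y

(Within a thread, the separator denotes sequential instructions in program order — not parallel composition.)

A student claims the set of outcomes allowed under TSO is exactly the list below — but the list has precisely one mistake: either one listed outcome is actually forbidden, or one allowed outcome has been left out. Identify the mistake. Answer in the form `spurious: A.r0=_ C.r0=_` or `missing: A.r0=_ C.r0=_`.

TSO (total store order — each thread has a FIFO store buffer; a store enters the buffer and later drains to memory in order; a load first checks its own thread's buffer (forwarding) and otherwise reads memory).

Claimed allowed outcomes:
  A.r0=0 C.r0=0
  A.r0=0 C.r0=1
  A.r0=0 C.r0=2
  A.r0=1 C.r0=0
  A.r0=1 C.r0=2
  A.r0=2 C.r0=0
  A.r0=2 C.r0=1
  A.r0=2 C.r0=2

missing: A.r0=1 C.r0=1

outcome vector order: (A.r0,C.r0)
TSO (9): 0/0, 0/1, 0/2, 1/0, 1/1, 1/2, 2/0, 2/1, 2/2
TSO∖claimed = {1/1}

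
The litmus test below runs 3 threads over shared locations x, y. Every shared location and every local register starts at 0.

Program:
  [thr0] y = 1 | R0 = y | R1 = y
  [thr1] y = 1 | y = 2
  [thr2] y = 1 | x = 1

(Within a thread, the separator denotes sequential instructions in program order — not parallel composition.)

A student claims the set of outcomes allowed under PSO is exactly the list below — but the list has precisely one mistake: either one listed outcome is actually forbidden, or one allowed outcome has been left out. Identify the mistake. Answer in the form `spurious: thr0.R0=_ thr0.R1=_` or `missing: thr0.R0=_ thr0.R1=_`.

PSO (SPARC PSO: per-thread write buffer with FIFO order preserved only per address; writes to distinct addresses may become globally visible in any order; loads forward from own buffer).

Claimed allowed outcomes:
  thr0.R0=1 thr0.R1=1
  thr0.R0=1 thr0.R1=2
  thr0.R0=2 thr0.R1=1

outcome vector order: (thr0.R0,thr0.R1)
PSO: 4 outcomes — {(1,1), (1,2), (2,1), (2,2)}
PSO∖claimed = {(2,2)}

missing: thr0.R0=2 thr0.R1=2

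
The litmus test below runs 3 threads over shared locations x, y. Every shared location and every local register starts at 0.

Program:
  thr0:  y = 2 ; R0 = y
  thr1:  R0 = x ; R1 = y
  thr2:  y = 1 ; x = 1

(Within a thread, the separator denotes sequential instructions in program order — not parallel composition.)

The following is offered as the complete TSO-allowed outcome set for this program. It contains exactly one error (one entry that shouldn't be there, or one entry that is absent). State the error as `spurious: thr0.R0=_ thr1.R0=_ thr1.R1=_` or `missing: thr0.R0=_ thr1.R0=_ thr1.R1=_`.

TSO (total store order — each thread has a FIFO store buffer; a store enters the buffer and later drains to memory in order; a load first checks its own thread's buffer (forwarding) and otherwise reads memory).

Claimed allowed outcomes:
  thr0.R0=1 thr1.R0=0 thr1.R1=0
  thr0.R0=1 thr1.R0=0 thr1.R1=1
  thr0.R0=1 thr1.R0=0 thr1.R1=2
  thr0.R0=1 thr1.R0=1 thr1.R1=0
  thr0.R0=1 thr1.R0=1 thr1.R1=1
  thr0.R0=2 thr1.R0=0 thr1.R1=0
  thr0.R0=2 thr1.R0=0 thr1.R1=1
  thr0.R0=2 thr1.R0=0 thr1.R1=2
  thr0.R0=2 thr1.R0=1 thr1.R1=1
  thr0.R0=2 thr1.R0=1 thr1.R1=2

outcome vector order: (thr0.R0,thr1.R0,thr1.R1)
[TSO] allowed = {(1,0,0), (1,0,1), (1,0,2), (1,1,1), (2,0,0), (2,0,1), (2,0,2), (2,1,1), (2,1,2)}
claimed∖TSO = {(1,1,0)}

spurious: thr0.R0=1 thr1.R0=1 thr1.R1=0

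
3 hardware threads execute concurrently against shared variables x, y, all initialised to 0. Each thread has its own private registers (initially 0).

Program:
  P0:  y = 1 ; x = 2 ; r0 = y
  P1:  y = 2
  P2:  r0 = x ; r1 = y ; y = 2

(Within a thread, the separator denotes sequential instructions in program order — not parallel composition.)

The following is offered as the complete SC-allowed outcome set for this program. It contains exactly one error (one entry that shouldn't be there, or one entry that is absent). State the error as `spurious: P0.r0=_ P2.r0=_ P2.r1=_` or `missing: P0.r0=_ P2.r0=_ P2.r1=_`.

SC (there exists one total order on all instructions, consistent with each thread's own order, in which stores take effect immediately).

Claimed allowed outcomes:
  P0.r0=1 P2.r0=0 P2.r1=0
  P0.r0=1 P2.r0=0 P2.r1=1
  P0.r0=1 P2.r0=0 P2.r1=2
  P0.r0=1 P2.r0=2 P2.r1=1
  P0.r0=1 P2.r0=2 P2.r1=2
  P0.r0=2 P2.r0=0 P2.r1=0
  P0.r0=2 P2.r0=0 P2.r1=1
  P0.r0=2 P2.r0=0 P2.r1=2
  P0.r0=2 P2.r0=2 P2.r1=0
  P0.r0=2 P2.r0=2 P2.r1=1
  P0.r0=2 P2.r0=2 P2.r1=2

spurious: P0.r0=2 P2.r0=2 P2.r1=0

outcome vector order: (P0.r0,P2.r0,P2.r1)
SC: 10 outcomes — {100; 101; 102; 121; 122; 200; 201; 202; 221; 222}
claimed∖SC = {220}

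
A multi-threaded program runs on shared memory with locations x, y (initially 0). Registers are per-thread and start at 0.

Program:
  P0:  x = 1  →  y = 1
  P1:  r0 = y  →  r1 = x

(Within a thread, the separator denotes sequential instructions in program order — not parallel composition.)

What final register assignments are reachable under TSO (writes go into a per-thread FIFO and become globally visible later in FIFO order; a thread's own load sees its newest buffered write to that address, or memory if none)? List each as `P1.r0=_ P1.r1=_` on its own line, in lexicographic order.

P1.r0=0 P1.r1=0
P1.r0=0 P1.r1=1
P1.r0=1 P1.r1=1

outcome vector order: (P1.r0,P1.r1)
|TSO outcomes| = 3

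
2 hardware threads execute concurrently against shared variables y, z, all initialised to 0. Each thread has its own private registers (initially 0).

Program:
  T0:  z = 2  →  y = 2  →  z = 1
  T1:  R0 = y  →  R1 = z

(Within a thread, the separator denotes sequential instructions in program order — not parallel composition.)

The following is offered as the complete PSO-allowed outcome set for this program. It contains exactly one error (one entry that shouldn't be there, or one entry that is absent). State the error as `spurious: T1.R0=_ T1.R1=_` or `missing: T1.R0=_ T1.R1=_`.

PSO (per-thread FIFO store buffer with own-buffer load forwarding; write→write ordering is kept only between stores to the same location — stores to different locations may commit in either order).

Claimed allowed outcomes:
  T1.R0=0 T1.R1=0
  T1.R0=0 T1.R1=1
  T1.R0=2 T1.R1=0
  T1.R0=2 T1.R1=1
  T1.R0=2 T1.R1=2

outcome vector order: (T1.R0,T1.R1)
PSO (6): 00; 01; 02; 20; 21; 22
PSO∖claimed = {02}

missing: T1.R0=0 T1.R1=2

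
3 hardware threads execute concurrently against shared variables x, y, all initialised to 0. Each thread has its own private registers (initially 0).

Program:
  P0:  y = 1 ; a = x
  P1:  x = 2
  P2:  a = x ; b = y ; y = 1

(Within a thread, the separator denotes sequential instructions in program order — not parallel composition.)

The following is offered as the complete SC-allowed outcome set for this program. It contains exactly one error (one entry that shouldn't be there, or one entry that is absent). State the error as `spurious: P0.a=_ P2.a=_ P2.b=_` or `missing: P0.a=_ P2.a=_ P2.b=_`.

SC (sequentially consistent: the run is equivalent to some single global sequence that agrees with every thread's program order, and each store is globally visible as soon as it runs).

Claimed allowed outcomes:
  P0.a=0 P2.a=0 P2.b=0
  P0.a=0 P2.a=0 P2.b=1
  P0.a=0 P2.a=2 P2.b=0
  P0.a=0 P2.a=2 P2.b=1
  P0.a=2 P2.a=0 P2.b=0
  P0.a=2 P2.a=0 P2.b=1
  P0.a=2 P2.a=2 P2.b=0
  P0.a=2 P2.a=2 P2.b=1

outcome vector order: (P0.a,P2.a,P2.b)
[SC] allowed = {000; 001; 021; 200; 201; 220; 221}
claimed∖SC = {020}

spurious: P0.a=0 P2.a=2 P2.b=0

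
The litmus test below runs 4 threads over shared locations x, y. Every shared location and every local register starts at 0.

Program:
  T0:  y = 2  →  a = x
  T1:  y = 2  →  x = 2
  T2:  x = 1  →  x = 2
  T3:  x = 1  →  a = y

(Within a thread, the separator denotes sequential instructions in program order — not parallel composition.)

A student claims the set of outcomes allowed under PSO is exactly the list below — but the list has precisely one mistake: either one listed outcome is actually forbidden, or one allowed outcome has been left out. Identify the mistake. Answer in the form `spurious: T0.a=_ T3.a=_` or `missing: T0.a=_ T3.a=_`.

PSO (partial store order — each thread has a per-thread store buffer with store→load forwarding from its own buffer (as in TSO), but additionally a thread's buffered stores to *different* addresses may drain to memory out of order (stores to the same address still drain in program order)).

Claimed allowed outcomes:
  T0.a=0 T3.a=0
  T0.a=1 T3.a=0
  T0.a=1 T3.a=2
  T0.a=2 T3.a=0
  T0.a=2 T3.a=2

outcome vector order: (T0.a,T3.a)
under PSO → 0/0; 0/2; 1/0; 1/2; 2/0; 2/2
PSO∖claimed = {0/2}

missing: T0.a=0 T3.a=2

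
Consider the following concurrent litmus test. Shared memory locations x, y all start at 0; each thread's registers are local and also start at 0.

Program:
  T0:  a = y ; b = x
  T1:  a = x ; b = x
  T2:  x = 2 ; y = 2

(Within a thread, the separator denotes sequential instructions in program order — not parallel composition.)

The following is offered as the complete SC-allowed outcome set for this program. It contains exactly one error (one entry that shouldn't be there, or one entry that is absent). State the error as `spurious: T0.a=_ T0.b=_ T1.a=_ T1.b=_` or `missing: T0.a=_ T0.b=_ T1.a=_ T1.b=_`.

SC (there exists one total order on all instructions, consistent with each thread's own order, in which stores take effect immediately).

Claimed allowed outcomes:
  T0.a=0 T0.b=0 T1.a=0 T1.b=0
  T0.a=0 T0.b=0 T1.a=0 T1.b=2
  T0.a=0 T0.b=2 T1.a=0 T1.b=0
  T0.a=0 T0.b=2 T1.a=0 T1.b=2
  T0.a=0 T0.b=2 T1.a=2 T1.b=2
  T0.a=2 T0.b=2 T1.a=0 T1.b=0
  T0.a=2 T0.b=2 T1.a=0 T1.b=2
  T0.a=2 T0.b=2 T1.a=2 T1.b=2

missing: T0.a=0 T0.b=0 T1.a=2 T1.b=2

outcome vector order: (T0.a,T0.b,T1.a,T1.b)
under SC → 0/0/0/0 0/0/0/2 0/0/2/2 0/2/0/0 0/2/0/2 0/2/2/2 2/2/0/0 2/2/0/2 2/2/2/2
SC∖claimed = {0/0/2/2}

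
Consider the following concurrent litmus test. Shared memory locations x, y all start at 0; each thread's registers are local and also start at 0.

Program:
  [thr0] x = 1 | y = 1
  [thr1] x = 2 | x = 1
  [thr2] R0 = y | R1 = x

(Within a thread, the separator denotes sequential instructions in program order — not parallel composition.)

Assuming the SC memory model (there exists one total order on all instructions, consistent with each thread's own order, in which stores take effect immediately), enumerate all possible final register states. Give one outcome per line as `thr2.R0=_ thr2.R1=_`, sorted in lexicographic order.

thr2.R0=0 thr2.R1=0
thr2.R0=0 thr2.R1=1
thr2.R0=0 thr2.R1=2
thr2.R0=1 thr2.R1=1
thr2.R0=1 thr2.R1=2

outcome vector order: (thr2.R0,thr2.R1)
|SC outcomes| = 5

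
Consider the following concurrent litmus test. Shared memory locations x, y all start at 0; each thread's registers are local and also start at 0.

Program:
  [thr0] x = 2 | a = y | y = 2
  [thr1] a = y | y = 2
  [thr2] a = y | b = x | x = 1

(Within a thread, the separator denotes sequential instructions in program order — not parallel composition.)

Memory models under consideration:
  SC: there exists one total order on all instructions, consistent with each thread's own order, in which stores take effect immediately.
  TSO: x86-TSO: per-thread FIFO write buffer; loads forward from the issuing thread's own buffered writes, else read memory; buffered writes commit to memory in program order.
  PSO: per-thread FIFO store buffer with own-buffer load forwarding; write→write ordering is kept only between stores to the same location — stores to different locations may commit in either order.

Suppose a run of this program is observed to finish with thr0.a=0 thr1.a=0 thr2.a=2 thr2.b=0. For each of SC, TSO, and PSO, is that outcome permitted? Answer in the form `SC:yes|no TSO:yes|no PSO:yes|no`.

outcome vector order: (thr0.a,thr1.a,thr2.a,thr2.b)
under SC → 0/0/0/0 0/0/0/2 0/0/2/2 0/2/0/0 0/2/0/2 0/2/2/2 2/0/0/0 2/0/0/2 2/0/2/0 2/0/2/2
under TSO → 0/0/0/0 0/0/0/2 0/0/2/0 0/0/2/2 0/2/0/0 0/2/0/2 0/2/2/2 2/0/0/0 2/0/0/2 2/0/2/0 2/0/2/2
under PSO → 0/0/0/0 0/0/0/2 0/0/2/0 0/0/2/2 0/2/0/0 0/2/0/2 0/2/2/0 0/2/2/2 2/0/0/0 2/0/0/2 2/0/2/0 2/0/2/2
target 0/0/2/0 ∈ {TSO,PSO}

SC:no TSO:yes PSO:yes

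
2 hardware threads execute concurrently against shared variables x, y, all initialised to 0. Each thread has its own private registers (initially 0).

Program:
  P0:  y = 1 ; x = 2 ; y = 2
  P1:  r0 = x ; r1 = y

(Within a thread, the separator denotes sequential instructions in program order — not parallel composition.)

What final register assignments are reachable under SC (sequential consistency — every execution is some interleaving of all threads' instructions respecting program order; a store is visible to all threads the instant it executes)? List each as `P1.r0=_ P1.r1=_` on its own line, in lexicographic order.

outcome vector order: (P1.r0,P1.r1)
|SC outcomes| = 5

P1.r0=0 P1.r1=0
P1.r0=0 P1.r1=1
P1.r0=0 P1.r1=2
P1.r0=2 P1.r1=1
P1.r0=2 P1.r1=2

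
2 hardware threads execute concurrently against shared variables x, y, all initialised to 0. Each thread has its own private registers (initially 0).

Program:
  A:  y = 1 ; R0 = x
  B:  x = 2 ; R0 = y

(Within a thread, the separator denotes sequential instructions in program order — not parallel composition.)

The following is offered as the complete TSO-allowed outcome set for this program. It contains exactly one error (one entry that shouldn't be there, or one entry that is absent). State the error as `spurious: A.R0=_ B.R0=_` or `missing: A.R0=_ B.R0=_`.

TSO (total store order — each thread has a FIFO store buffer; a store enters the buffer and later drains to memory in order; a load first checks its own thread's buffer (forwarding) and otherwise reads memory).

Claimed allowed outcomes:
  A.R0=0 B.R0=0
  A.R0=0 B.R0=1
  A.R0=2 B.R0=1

missing: A.R0=2 B.R0=0

outcome vector order: (A.R0,B.R0)
[TSO] allowed = {<0 0>, <0 1>, <2 0>, <2 1>}
TSO∖claimed = {<2 0>}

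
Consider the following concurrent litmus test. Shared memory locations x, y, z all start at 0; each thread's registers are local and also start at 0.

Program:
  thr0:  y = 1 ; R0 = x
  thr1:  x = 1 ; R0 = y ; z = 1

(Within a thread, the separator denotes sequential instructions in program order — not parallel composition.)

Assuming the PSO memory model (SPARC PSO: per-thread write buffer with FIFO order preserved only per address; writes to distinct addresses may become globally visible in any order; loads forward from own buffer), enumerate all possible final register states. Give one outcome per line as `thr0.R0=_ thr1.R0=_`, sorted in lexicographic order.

outcome vector order: (thr0.R0,thr1.R0)
|PSO outcomes| = 4

thr0.R0=0 thr1.R0=0
thr0.R0=0 thr1.R0=1
thr0.R0=1 thr1.R0=0
thr0.R0=1 thr1.R0=1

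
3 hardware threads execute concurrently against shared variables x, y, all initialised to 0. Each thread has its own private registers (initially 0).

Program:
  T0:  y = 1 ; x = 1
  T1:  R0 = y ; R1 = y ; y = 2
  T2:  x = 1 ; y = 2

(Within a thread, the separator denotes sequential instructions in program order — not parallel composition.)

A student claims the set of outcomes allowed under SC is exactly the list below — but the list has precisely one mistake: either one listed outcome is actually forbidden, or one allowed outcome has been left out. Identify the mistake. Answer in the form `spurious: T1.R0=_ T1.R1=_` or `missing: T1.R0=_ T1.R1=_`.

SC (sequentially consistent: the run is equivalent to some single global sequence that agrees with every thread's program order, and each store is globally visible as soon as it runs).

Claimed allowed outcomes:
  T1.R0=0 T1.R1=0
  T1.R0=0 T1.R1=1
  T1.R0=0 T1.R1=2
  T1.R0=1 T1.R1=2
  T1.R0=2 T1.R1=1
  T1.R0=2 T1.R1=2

missing: T1.R0=1 T1.R1=1

outcome vector order: (T1.R0,T1.R1)
[SC] allowed = {<0 0> <0 1> <0 2> <1 1> <1 2> <2 1> <2 2>}
SC∖claimed = {<1 1>}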